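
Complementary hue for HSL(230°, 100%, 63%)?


Complement = opposite side of color wheel = hue + 180°
H' = (230 + 180) mod 360 = 50°
S and L unchanged.
= HSL(50°, 100%, 63%)


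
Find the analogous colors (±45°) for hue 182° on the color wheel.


Base hue: 182°
Left analog: (182 - 45) mod 360 = 137°
Right analog: (182 + 45) mod 360 = 227°
Analogous hues = 137° and 227°


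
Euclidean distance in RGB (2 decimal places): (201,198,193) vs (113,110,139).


d = √[(R₁-R₂)² + (G₁-G₂)² + (B₁-B₂)²]
d = √[(201-113)² + (198-110)² + (193-139)²]
d = √[7744 + 7744 + 2916]
d = √18404
d ≈ 135.66


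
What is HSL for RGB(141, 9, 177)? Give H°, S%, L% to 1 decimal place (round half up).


Normalize: R'=141/255≈0.5529, G'=9/255≈0.0353, B'=177/255≈0.6941
Max=177/255, Min=9/255, Δ=Max-Min=168/255
L = (Max+Min)/2 = (177+9)/510 = 186/510 = 0.36470… → L = 36.5%
L ≤ 0.5 → S = Δ/(Max+Min) = 168/(177+9) = 168/186 = 0.90322… → S = 90.3%
(the 1/255 factors cancel in S and H, so raw channel differences can be used)
Max is B' → H = 60 × ((R-G)/Δ + 4) = 60 × ((141-9)/168 + 4)
  132/168 + 4 = 0.7857… + 4 = 4.7857…
  H = 60 × 4.7857… = 287.142…° → H = 287.1°
= HSL(287.1°, 90.3%, 36.5%)


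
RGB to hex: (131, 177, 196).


R = 131 → 83 (hex)
G = 177 → B1 (hex)
B = 196 → C4 (hex)
Hex = #83B1C4


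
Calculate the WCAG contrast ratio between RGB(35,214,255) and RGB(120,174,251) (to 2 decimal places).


Linearize each sRGB channel c=v/255: c/12.92 if c ≤ 0.04045 else ((c+0.055)/1.055)^2.4
L = 0.2126×R_lin + 0.7152×G_lin + 0.0722×B_lin
Color 1 (35,214,255):
  R=35: 35/255≈0.1373 > 0.04045 → ((0.1373+0.055)/1.055)^2.4 ≈ 0.01681
  G=214: 214/255≈0.8392 > 0.04045 → ((0.8392+0.055)/1.055)^2.4 ≈ 0.67244
  B=255: 255/255≈1.0000 > 0.04045 → ((1.0000+0.055)/1.055)^2.4 ≈ 1.00000
  L1 = 0.2126×0.01681 + 0.7152×0.67244 + 0.0722×1.00000 ≈ 0.55670
Color 2 (120,174,251):
  R=120: 120/255≈0.4706 > 0.04045 → ((0.4706+0.055)/1.055)^2.4 ≈ 0.18782
  G=174: 174/255≈0.6824 > 0.04045 → ((0.6824+0.055)/1.055)^2.4 ≈ 0.42327
  B=251: 251/255≈0.9843 > 0.04045 → ((0.9843+0.055)/1.055)^2.4 ≈ 0.96469
  L2 = 0.2126×0.18782 + 0.7152×0.42327 + 0.0722×0.96469 ≈ 0.41230
Lighter = 0.55670, Darker = 0.41230
Ratio = (L_lighter + 0.05) / (L_darker + 0.05)
Ratio = (0.55670 + 0.05) / (0.41230 + 0.05) = 0.60670 / 0.46230 ≈ 1.3124
Ratio ≈ 1.31:1


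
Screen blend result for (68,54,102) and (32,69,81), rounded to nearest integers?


Screen: C = 255 - (255-A)×(255-B)/255, rounded to nearest integer
R: 255 - (255-68)×(255-32)/255 = 255 - 41701/255 ≈ 255 - 163.533 = 91.467 → 91
G: 255 - (255-54)×(255-69)/255 = 255 - 37386/255 ≈ 255 - 146.612 = 108.388 → 108
B: 255 - (255-102)×(255-81)/255 = 255 - 26622/255 ≈ 255 - 104.400 = 150.600 → 151
= RGB(91, 108, 151)


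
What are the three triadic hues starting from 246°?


Triadic: equally spaced at 120° intervals
H1 = 246°
H2 = (246 + 120) mod 360 = 6°
H3 = (246 + 240) mod 360 = 126°
Triadic = 246°, 6°, 126°


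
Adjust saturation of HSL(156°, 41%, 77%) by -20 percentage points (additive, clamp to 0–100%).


Original S = 41%
Adjustment = -20 percentage points
New S = 41 + (-20) = 21
Clamp to [0, 100] → 21
= HSL(156°, 21%, 77%)


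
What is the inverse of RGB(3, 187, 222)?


Invert: (255-R, 255-G, 255-B)
R: 255-3 = 252
G: 255-187 = 68
B: 255-222 = 33
= RGB(252, 68, 33)


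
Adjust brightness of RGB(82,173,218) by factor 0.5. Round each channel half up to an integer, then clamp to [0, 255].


Multiply each channel by 0.5, round half up, clamp to [0, 255]
R: 82×0.5 = 41
G: 173×0.5 = 86.5 → round → 87
B: 218×0.5 = 109
= RGB(41, 87, 109)


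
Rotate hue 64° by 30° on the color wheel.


New hue = (H + rotation) mod 360
New hue = (64 + 30) mod 360
= 94 mod 360
= 94°


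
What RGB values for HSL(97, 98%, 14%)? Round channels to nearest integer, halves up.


H=97°, S=0.98, L=0.14
C = (1-|2L-1|)×S = (1-|-0.72|)×0.98 = 0.2744
H' = H/60 = 97/60 ≈ 1.6167; X = C×(1-|H' mod 2 - 1|) ≈ 0.1052
m = L - C/2 = 0.14 - 0.1372 = 0.0028
Sector ⌊H'⌋ = 1 → (R',G',B') = (≈0.1052, 0.2744, 0.0)
RGB = ((R'+m)×255, (G'+m)×255, (B'+m)×255) = (27.5366, 70.686, 0.714)
Round half up → RGB(28, 71, 1)


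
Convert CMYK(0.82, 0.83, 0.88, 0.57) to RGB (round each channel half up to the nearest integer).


R = 255 × (1-C) × (1-K) = 255 × 0.18 × 0.43 = 19.737 → 20
G = 255 × (1-M) × (1-K) = 255 × 0.17 × 0.43 = 18.6405 → 19
B = 255 × (1-Y) × (1-K) = 255 × 0.12 × 0.43 = 13.158 → 13
= RGB(20, 19, 13)


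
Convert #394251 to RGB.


39 → 57 (R)
42 → 66 (G)
51 → 81 (B)
= RGB(57, 66, 81)


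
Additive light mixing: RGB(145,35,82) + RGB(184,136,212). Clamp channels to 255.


Additive: each channel = min(255, C₁+C₂)
R: 145+184 = 329 → 255
G: 35+136 = 171 → 171
B: 82+212 = 294 → 255
= RGB(255, 171, 255)


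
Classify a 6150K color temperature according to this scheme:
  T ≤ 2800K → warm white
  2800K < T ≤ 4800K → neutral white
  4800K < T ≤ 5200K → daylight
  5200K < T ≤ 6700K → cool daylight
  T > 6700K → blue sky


Temperature: 6150K
5200K < 6150K ≤ 6700K → cool daylight
Classification: cool daylight


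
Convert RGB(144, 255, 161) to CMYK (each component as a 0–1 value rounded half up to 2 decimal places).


R'=144/255≈0.5647, G'=255/255≈1.0000, B'=161/255≈0.6314
K = 1 - max(R',G',B') = 1 - 255/255 = 0/255 = 0 → 0.00
(1-R'-K)/(1-K) simplifies to (max-R)/max with max = 255:
C = (255-144)/255 = 111/255 = 0.43529… → 0.44
M = (255-255)/255 = 0/255 = 0 → 0.00
Y = (255-161)/255 = 94/255 = 0.36862… → 0.37
= CMYK(0.44, 0.00, 0.37, 0.00)


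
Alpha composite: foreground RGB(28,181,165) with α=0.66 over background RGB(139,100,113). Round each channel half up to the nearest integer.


C = α×F + (1-α)×B, with 1-α = 0.34
R: 0.66×28 + 0.34×139 = 18.48 + 47.26 = 65.74 → 66
G: 0.66×181 + 0.34×100 = 119.46 + 34.00 = 153.46 → 153
B: 0.66×165 + 0.34×113 = 108.90 + 38.42 = 147.32 → 147
= RGB(66, 153, 147)


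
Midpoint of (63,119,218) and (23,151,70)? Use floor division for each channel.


Midpoint: each channel = ⌊(C₁+C₂)/2⌋
R: ⌊(63+23)/2⌋ = 43
G: ⌊(119+151)/2⌋ = 135
B: ⌊(218+70)/2⌋ = 144
= RGB(43, 135, 144)


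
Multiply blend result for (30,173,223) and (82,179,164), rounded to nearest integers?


Multiply: C = A×B/255, rounded to nearest integer
R: 30×82/255 = 2460/255 ≈ 9.647 → 10
G: 173×179/255 = 30967/255 ≈ 121.439 → 121
B: 223×164/255 = 36572/255 ≈ 143.420 → 143
= RGB(10, 121, 143)


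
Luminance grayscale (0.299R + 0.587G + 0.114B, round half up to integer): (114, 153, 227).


Gray = 0.299×R + 0.587×G + 0.114×B
Gray = 0.299×114 + 0.587×153 + 0.114×227
Gray = 34.086 + 89.811 + 25.878
Gray = 149.775 → round half up → 150
Gray = 150


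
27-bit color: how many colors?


Colors = 2^bits = 2^27
= 134,217,728 colors


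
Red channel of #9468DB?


Color: #9468DB
R = 94 = 148
G = 68 = 104
B = DB = 219
Red = 148


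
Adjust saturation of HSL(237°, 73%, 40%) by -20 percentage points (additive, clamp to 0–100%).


Original S = 73%
Adjustment = -20 percentage points
New S = 73 + (-20) = 53
Clamp to [0, 100] → 53
= HSL(237°, 53%, 40%)


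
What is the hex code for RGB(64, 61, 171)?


R = 64 → 40 (hex)
G = 61 → 3D (hex)
B = 171 → AB (hex)
Hex = #403DAB


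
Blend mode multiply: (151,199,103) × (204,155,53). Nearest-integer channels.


Multiply: C = A×B/255, rounded to nearest integer
R: 151×204/255 = 30804/255 ≈ 120.800 → 121
G: 199×155/255 = 30845/255 ≈ 120.961 → 121
B: 103×53/255 = 5459/255 ≈ 21.408 → 21
= RGB(121, 121, 21)


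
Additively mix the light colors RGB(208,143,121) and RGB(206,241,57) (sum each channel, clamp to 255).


Additive: each channel = min(255, C₁+C₂)
R: 208+206 = 414 → 255
G: 143+241 = 384 → 255
B: 121+57 = 178 → 178
= RGB(255, 255, 178)


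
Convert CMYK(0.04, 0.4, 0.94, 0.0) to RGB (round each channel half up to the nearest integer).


R = 255 × (1-C) × (1-K) = 255 × 0.96 × 1.00 = 244.8 → 245
G = 255 × (1-M) × (1-K) = 255 × 0.60 × 1.00 = 153
B = 255 × (1-Y) × (1-K) = 255 × 0.06 × 1.00 = 15.3 → 15
= RGB(245, 153, 15)


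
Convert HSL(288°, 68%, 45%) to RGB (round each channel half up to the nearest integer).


H=288°, S=0.68, L=0.45
C = (1-|2L-1|)×S = (1-|-0.10|)×0.68 = 0.612
H' = H/60 = 288/60 ≈ 4.8000; X = C×(1-|H' mod 2 - 1|) = 0.4896
m = L - C/2 = 0.45 - 0.306 = 0.144
Sector ⌊H'⌋ = 4 → (R',G',B') = (0.4896, 0.0, 0.612)
RGB = ((R'+m)×255, (G'+m)×255, (B'+m)×255) = (161.568, 36.72, 192.78)
Round half up → RGB(162, 37, 193)


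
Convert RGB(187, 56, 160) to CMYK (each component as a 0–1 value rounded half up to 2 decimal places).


R'=187/255≈0.7333, G'=56/255≈0.2196, B'=160/255≈0.6275
K = 1 - max(R',G',B') = 1 - 187/255 = 68/255 = 0.26666… → 0.27
(1-R'-K)/(1-K) simplifies to (max-R)/max with max = 187:
C = (187-187)/187 = 0/187 = 0 → 0.00
M = (187-56)/187 = 131/187 = 0.70053… → 0.70
Y = (187-160)/187 = 27/187 = 0.14438… → 0.14
= CMYK(0.00, 0.70, 0.14, 0.27)


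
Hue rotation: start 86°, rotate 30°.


New hue = (H + rotation) mod 360
New hue = (86 + 30) mod 360
= 116 mod 360
= 116°


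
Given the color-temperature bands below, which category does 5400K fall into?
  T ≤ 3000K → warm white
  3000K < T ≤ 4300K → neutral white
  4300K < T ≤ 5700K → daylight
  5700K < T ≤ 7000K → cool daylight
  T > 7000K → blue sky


Temperature: 5400K
4300K < 5400K ≤ 5700K → daylight
Classification: daylight


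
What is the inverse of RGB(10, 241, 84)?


Invert: (255-R, 255-G, 255-B)
R: 255-10 = 245
G: 255-241 = 14
B: 255-84 = 171
= RGB(245, 14, 171)


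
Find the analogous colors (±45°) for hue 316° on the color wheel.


Base hue: 316°
Left analog: (316 - 45) mod 360 = 271°
Right analog: (316 + 45) mod 360 = 1°
Analogous hues = 271° and 1°


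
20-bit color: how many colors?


Colors = 2^bits = 2^20
= 1,048,576 colors


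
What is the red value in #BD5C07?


Color: #BD5C07
R = BD = 189
G = 5C = 92
B = 07 = 7
Red = 189


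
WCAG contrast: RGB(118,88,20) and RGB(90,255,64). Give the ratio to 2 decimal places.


Linearize each sRGB channel c=v/255: c/12.92 if c ≤ 0.04045 else ((c+0.055)/1.055)^2.4
L = 0.2126×R_lin + 0.7152×G_lin + 0.0722×B_lin
Color 1 (118,88,20):
  R=118: 118/255≈0.4627 > 0.04045 → ((0.4627+0.055)/1.055)^2.4 ≈ 0.18116
  G=88: 88/255≈0.3451 > 0.04045 → ((0.3451+0.055)/1.055)^2.4 ≈ 0.09759
  B=20: 20/255≈0.0784 > 0.04045 → ((0.0784+0.055)/1.055)^2.4 ≈ 0.00700
  L1 = 0.2126×0.18116 + 0.7152×0.09759 + 0.0722×0.00700 ≈ 0.10882
Color 2 (90,255,64):
  R=90: 90/255≈0.3529 > 0.04045 → ((0.3529+0.055)/1.055)^2.4 ≈ 0.10224
  G=255: 255/255≈1.0000 > 0.04045 → ((1.0000+0.055)/1.055)^2.4 ≈ 1.00000
  B=64: 64/255≈0.2510 > 0.04045 → ((0.2510+0.055)/1.055)^2.4 ≈ 0.05127
  L2 = 0.2126×0.10224 + 0.7152×1.00000 + 0.0722×0.05127 ≈ 0.74064
Lighter = 0.74064, Darker = 0.10882
Ratio = (L_lighter + 0.05) / (L_darker + 0.05)
Ratio = (0.74064 + 0.05) / (0.10882 + 0.05) = 0.79064 / 0.15882 ≈ 4.9784
Ratio ≈ 4.98:1


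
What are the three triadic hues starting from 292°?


Triadic: equally spaced at 120° intervals
H1 = 292°
H2 = (292 + 120) mod 360 = 52°
H3 = (292 + 240) mod 360 = 172°
Triadic = 292°, 52°, 172°


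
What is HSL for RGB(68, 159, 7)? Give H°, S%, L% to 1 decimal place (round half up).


Normalize: R'=68/255≈0.2667, G'=159/255≈0.6235, B'=7/255≈0.0275
Max=159/255, Min=7/255, Δ=Max-Min=152/255
L = (Max+Min)/2 = (159+7)/510 = 166/510 = 0.32549… → L = 32.5%
L ≤ 0.5 → S = Δ/(Max+Min) = 152/(159+7) = 152/166 = 0.91566… → S = 91.6%
(the 1/255 factors cancel in S and H, so raw channel differences can be used)
Max is G' → H = 60 × ((B-R)/Δ + 2) = 60 × ((7-68)/152 + 2)
  -61/152 + 2 = -0.4013… + 2 = 1.5986…
  H = 60 × 1.5986… = 95.921…° → H = 95.9°
= HSL(95.9°, 91.6%, 32.5%)


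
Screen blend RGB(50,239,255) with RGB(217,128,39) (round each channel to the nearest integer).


Screen: C = 255 - (255-A)×(255-B)/255, rounded to nearest integer
R: 255 - (255-50)×(255-217)/255 = 255 - 7790/255 ≈ 255 - 30.549 = 224.451 → 224
G: 255 - (255-239)×(255-128)/255 = 255 - 2032/255 ≈ 255 - 7.969 = 247.031 → 247
B: 255 - (255-255)×(255-39)/255 = 255 - 0/255 ≈ 255 - 0.000 = 255.000 → 255
= RGB(224, 247, 255)


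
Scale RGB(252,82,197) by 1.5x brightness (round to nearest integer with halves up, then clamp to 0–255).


Multiply each channel by 1.5, round half up, clamp to [0, 255]
R: 252×1.5 = 378 → clamp → 255
G: 82×1.5 = 123
B: 197×1.5 = 295.5 → round → 296 → clamp → 255
= RGB(255, 123, 255)


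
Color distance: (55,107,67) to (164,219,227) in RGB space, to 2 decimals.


d = √[(R₁-R₂)² + (G₁-G₂)² + (B₁-B₂)²]
d = √[(55-164)² + (107-219)² + (67-227)²]
d = √[11881 + 12544 + 25600]
d = √50025
d ≈ 223.66


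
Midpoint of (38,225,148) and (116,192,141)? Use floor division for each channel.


Midpoint: each channel = ⌊(C₁+C₂)/2⌋
R: ⌊(38+116)/2⌋ = 77
G: ⌊(225+192)/2⌋ = 208
B: ⌊(148+141)/2⌋ = 144
= RGB(77, 208, 144)


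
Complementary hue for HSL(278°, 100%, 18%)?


Complement = opposite side of color wheel = hue + 180°
H' = (278 + 180) mod 360 = 98°
S and L unchanged.
= HSL(98°, 100%, 18%)


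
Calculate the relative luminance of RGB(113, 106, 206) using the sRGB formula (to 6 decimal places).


Linearize each channel (sRGB transfer function): c = v/255; c_lin = c/12.92 if c ≤ 0.04045, else ((c+0.055)/1.055)^2.4
  R: 113/255 ≈ 0.443137 > 0.04045 → ((0.443137+0.055)/1.055)^2.4 ≈ 0.165132
  G: 106/255 ≈ 0.415686 > 0.04045 → ((0.415686+0.055)/1.055)^2.4 ≈ 0.144128
  B: 206/255 ≈ 0.807843 > 0.04045 → ((0.807843+0.055)/1.055)^2.4 ≈ 0.617207
R_lin = 0.165132, G_lin = 0.144128, B_lin = 0.617207
L = 0.2126×R + 0.7152×G + 0.0722×B
L = 0.2126×0.165132 + 0.7152×0.144128 + 0.0722×0.617207
L ≈ 0.182750


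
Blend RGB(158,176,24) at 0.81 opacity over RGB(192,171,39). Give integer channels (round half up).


C = α×F + (1-α)×B, with 1-α = 0.19
R: 0.81×158 + 0.19×192 = 127.98 + 36.48 = 164.46 → 164
G: 0.81×176 + 0.19×171 = 142.56 + 32.49 = 175.05 → 175
B: 0.81×24 + 0.19×39 = 19.44 + 7.41 = 26.85 → 27
= RGB(164, 175, 27)


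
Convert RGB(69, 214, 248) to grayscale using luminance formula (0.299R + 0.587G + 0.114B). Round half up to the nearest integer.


Gray = 0.299×R + 0.587×G + 0.114×B
Gray = 0.299×69 + 0.587×214 + 0.114×248
Gray = 20.631 + 125.618 + 28.272
Gray = 174.521 → round half up → 175
Gray = 175


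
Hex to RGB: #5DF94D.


5D → 93 (R)
F9 → 249 (G)
4D → 77 (B)
= RGB(93, 249, 77)


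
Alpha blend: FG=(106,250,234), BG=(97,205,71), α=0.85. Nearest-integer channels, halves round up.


C = α×F + (1-α)×B, with 1-α = 0.15
R: 0.85×106 + 0.15×97 = 90.10 + 14.55 = 104.65 → 105
G: 0.85×250 + 0.15×205 = 212.50 + 30.75 = 243.25 → 243
B: 0.85×234 + 0.15×71 = 198.90 + 10.65 = 209.55 → 210
= RGB(105, 243, 210)


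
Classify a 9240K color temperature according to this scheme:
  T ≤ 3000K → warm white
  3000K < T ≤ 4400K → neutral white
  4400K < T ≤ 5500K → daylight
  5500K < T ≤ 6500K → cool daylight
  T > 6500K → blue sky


Temperature: 9240K
9240K > 6500K → blue sky
Classification: blue sky


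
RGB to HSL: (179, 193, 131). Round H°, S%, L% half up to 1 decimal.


Normalize: R'=179/255≈0.7020, G'=193/255≈0.7569, B'=131/255≈0.5137
Max=193/255, Min=131/255, Δ=Max-Min=62/255
L = (Max+Min)/2 = (193+131)/510 = 324/510 = 0.63529… → L = 63.5%
L > 0.5 → S = Δ/(2-Max-Min) = 62/(510-193-131) = 62/186 = 0.33333… → S = 33.3%
(the 1/255 factors cancel in S and H, so raw channel differences can be used)
Max is G' → H = 60 × ((B-R)/Δ + 2) = 60 × ((131-179)/62 + 2)
  -48/62 + 2 = -0.7741… + 2 = 1.2258…
  H = 60 × 1.2258… = 73.548…° → H = 73.5°
= HSL(73.5°, 33.3%, 63.5%)


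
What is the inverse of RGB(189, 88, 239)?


Invert: (255-R, 255-G, 255-B)
R: 255-189 = 66
G: 255-88 = 167
B: 255-239 = 16
= RGB(66, 167, 16)


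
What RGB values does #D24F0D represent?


D2 → 210 (R)
4F → 79 (G)
0D → 13 (B)
= RGB(210, 79, 13)


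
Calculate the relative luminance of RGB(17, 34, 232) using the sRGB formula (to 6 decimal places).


Linearize each channel (sRGB transfer function): c = v/255; c_lin = c/12.92 if c ≤ 0.04045, else ((c+0.055)/1.055)^2.4
  R: 17/255 ≈ 0.066667 > 0.04045 → ((0.066667+0.055)/1.055)^2.4 ≈ 0.005605
  G: 34/255 ≈ 0.133333 > 0.04045 → ((0.133333+0.055)/1.055)^2.4 ≈ 0.015996
  B: 232/255 ≈ 0.909804 > 0.04045 → ((0.909804+0.055)/1.055)^2.4 ≈ 0.806952
R_lin = 0.005605, G_lin = 0.015996, B_lin = 0.806952
L = 0.2126×R + 0.7152×G + 0.0722×B
L = 0.2126×0.005605 + 0.7152×0.015996 + 0.0722×0.806952
L ≈ 0.070894


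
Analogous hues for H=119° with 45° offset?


Base hue: 119°
Left analog: (119 - 45) mod 360 = 74°
Right analog: (119 + 45) mod 360 = 164°
Analogous hues = 74° and 164°


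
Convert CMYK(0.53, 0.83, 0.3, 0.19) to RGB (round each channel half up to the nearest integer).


R = 255 × (1-C) × (1-K) = 255 × 0.47 × 0.81 = 97.0785 → 97
G = 255 × (1-M) × (1-K) = 255 × 0.17 × 0.81 = 35.1135 → 35
B = 255 × (1-Y) × (1-K) = 255 × 0.70 × 0.81 = 144.585 → 145
= RGB(97, 35, 145)


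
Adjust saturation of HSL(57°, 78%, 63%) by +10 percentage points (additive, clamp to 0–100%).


Original S = 78%
Adjustment = +10 percentage points
New S = 78 + (10) = 88
Clamp to [0, 100] → 88
= HSL(57°, 88%, 63%)


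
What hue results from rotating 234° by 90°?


New hue = (H + rotation) mod 360
New hue = (234 + 90) mod 360
= 324 mod 360
= 324°


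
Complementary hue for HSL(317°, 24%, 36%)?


Complement = opposite side of color wheel = hue + 180°
H' = (317 + 180) mod 360 = 137°
S and L unchanged.
= HSL(137°, 24%, 36%)


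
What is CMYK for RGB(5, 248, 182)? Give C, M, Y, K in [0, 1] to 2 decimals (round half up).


R'=5/255≈0.0196, G'=248/255≈0.9725, B'=182/255≈0.7137
K = 1 - max(R',G',B') = 1 - 248/255 = 7/255 = 0.02745… → 0.03
(1-R'-K)/(1-K) simplifies to (max-R)/max with max = 248:
C = (248-5)/248 = 243/248 = 0.97983… → 0.98
M = (248-248)/248 = 0/248 = 0 → 0.00
Y = (248-182)/248 = 66/248 = 0.26612… → 0.27
= CMYK(0.98, 0.00, 0.27, 0.03)


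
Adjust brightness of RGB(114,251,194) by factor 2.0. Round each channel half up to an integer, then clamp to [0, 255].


Multiply each channel by 2.0, round half up, clamp to [0, 255]
R: 114×2.0 = 228
G: 251×2.0 = 502 → clamp → 255
B: 194×2.0 = 388 → clamp → 255
= RGB(228, 255, 255)


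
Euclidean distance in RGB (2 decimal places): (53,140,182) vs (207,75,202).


d = √[(R₁-R₂)² + (G₁-G₂)² + (B₁-B₂)²]
d = √[(53-207)² + (140-75)² + (182-202)²]
d = √[23716 + 4225 + 400]
d = √28341
d ≈ 168.35


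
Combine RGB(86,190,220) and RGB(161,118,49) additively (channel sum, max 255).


Additive: each channel = min(255, C₁+C₂)
R: 86+161 = 247 → 247
G: 190+118 = 308 → 255
B: 220+49 = 269 → 255
= RGB(247, 255, 255)


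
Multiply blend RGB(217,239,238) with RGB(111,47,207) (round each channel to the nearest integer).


Multiply: C = A×B/255, rounded to nearest integer
R: 217×111/255 = 24087/255 ≈ 94.459 → 94
G: 239×47/255 = 11233/255 ≈ 44.051 → 44
B: 238×207/255 = 49266/255 ≈ 193.200 → 193
= RGB(94, 44, 193)


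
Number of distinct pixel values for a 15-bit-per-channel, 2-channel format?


Total bits = 15 bits/channel × 2 channels = 30 bits
Distinct pixel values = 2^30
= 1,073,741,824 pixel values


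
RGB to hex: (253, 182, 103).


R = 253 → FD (hex)
G = 182 → B6 (hex)
B = 103 → 67 (hex)
Hex = #FDB667


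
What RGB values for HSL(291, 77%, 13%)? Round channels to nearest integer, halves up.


H=291°, S=0.77, L=0.13
C = (1-|2L-1|)×S = (1-|-0.74|)×0.77 = 0.2002
H' = H/60 = 291/60 ≈ 4.8500; X = C×(1-|H' mod 2 - 1|) = 0.17017
m = L - C/2 = 0.13 - 0.1001 = 0.0299
Sector ⌊H'⌋ = 4 → (R',G',B') = (0.17017, 0.0, 0.2002)
RGB = ((R'+m)×255, (G'+m)×255, (B'+m)×255) = (51.01785, 7.6245, 58.6755)
Round half up → RGB(51, 8, 59)


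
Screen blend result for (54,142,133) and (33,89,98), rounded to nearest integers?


Screen: C = 255 - (255-A)×(255-B)/255, rounded to nearest integer
R: 255 - (255-54)×(255-33)/255 = 255 - 44622/255 ≈ 255 - 174.988 = 80.012 → 80
G: 255 - (255-142)×(255-89)/255 = 255 - 18758/255 ≈ 255 - 73.561 = 181.439 → 181
B: 255 - (255-133)×(255-98)/255 = 255 - 19154/255 ≈ 255 - 75.114 = 179.886 → 180
= RGB(80, 181, 180)


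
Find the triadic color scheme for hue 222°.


Triadic: equally spaced at 120° intervals
H1 = 222°
H2 = (222 + 120) mod 360 = 342°
H3 = (222 + 240) mod 360 = 102°
Triadic = 222°, 342°, 102°


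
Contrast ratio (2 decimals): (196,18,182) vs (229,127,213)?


Linearize each sRGB channel c=v/255: c/12.92 if c ≤ 0.04045 else ((c+0.055)/1.055)^2.4
L = 0.2126×R_lin + 0.7152×G_lin + 0.0722×B_lin
Color 1 (196,18,182):
  R=196: 196/255≈0.7686 > 0.04045 → ((0.7686+0.055)/1.055)^2.4 ≈ 0.55201
  G=18: 18/255≈0.0706 > 0.04045 → ((0.0706+0.055)/1.055)^2.4 ≈ 0.00605
  B=182: 182/255≈0.7137 > 0.04045 → ((0.7137+0.055)/1.055)^2.4 ≈ 0.46778
  L1 = 0.2126×0.55201 + 0.7152×0.00605 + 0.0722×0.46778 ≈ 0.15546
Color 2 (229,127,213):
  R=229: 229/255≈0.8980 > 0.04045 → ((0.8980+0.055)/1.055)^2.4 ≈ 0.78354
  G=127: 127/255≈0.4980 > 0.04045 → ((0.4980+0.055)/1.055)^2.4 ≈ 0.21223
  B=213: 213/255≈0.8353 > 0.04045 → ((0.8353+0.055)/1.055)^2.4 ≈ 0.66539
  L2 = 0.2126×0.78354 + 0.7152×0.21223 + 0.0722×0.66539 ≈ 0.36641
Lighter = 0.36641, Darker = 0.15546
Ratio = (L_lighter + 0.05) / (L_darker + 0.05)
Ratio = (0.36641 + 0.05) / (0.15546 + 0.05) = 0.41641 / 0.20546 ≈ 2.0267
Ratio ≈ 2.03:1


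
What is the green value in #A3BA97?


Color: #A3BA97
R = A3 = 163
G = BA = 186
B = 97 = 151
Green = 186


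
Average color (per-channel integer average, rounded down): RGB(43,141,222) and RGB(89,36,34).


Midpoint: each channel = ⌊(C₁+C₂)/2⌋
R: ⌊(43+89)/2⌋ = 66
G: ⌊(141+36)/2⌋ = 88
B: ⌊(222+34)/2⌋ = 128
= RGB(66, 88, 128)


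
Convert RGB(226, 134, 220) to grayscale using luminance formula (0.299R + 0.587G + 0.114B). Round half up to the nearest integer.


Gray = 0.299×R + 0.587×G + 0.114×B
Gray = 0.299×226 + 0.587×134 + 0.114×220
Gray = 67.574 + 78.658 + 25.080
Gray = 171.312 → round half up → 171
Gray = 171


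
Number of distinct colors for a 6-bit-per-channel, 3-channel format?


Total bits = 6 bits/channel × 3 channels = 18 bits
Distinct colors = 2^18
= 262,144 colors


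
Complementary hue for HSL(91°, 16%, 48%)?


Complement = opposite side of color wheel = hue + 180°
H' = (91 + 180) mod 360 = 271°
S and L unchanged.
= HSL(271°, 16%, 48%)


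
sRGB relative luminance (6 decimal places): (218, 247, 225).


Linearize each channel (sRGB transfer function): c = v/255; c_lin = c/12.92 if c ≤ 0.04045, else ((c+0.055)/1.055)^2.4
  R: 218/255 ≈ 0.854902 > 0.04045 → ((0.854902+0.055)/1.055)^2.4 ≈ 0.701102
  G: 247/255 ≈ 0.968627 > 0.04045 → ((0.968627+0.055)/1.055)^2.4 ≈ 0.930111
  B: 225/255 ≈ 0.882353 > 0.04045 → ((0.882353+0.055)/1.055)^2.4 ≈ 0.752942
R_lin = 0.701102, G_lin = 0.930111, B_lin = 0.752942
L = 0.2126×R + 0.7152×G + 0.0722×B
L = 0.2126×0.701102 + 0.7152×0.930111 + 0.0722×0.752942
L ≈ 0.868632


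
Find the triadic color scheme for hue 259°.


Triadic: equally spaced at 120° intervals
H1 = 259°
H2 = (259 + 120) mod 360 = 19°
H3 = (259 + 240) mod 360 = 139°
Triadic = 259°, 19°, 139°


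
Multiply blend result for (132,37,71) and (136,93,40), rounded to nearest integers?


Multiply: C = A×B/255, rounded to nearest integer
R: 132×136/255 = 17952/255 ≈ 70.400 → 70
G: 37×93/255 = 3441/255 ≈ 13.494 → 13
B: 71×40/255 = 2840/255 ≈ 11.137 → 11
= RGB(70, 13, 11)


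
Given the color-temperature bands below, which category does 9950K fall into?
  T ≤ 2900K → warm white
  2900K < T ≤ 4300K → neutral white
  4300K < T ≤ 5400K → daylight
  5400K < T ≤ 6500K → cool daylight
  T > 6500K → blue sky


Temperature: 9950K
9950K > 6500K → blue sky
Classification: blue sky


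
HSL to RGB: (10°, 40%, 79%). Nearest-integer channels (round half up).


H=10°, S=0.40, L=0.79
C = (1-|2L-1|)×S = (1-|0.58|)×0.40 = 0.168
H' = H/60 = 10/60 ≈ 0.1667; X = C×(1-|H' mod 2 - 1|) = 0.028
m = L - C/2 = 0.79 - 0.084 = 0.706
Sector ⌊H'⌋ = 0 → (R',G',B') = (0.168, 0.028, 0.0)
RGB = ((R'+m)×255, (G'+m)×255, (B'+m)×255) = (222.87, 187.17, 180.03)
Round half up → RGB(223, 187, 180)


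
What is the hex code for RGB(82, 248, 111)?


R = 82 → 52 (hex)
G = 248 → F8 (hex)
B = 111 → 6F (hex)
Hex = #52F86F


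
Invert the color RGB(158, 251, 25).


Invert: (255-R, 255-G, 255-B)
R: 255-158 = 97
G: 255-251 = 4
B: 255-25 = 230
= RGB(97, 4, 230)


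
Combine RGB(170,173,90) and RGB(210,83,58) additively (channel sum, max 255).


Additive: each channel = min(255, C₁+C₂)
R: 170+210 = 380 → 255
G: 173+83 = 256 → 255
B: 90+58 = 148 → 148
= RGB(255, 255, 148)


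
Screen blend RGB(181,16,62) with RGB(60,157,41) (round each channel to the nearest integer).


Screen: C = 255 - (255-A)×(255-B)/255, rounded to nearest integer
R: 255 - (255-181)×(255-60)/255 = 255 - 14430/255 ≈ 255 - 56.588 = 198.412 → 198
G: 255 - (255-16)×(255-157)/255 = 255 - 23422/255 ≈ 255 - 91.851 = 163.149 → 163
B: 255 - (255-62)×(255-41)/255 = 255 - 41302/255 ≈ 255 - 161.969 = 93.031 → 93
= RGB(198, 163, 93)


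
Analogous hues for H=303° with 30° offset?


Base hue: 303°
Left analog: (303 - 30) mod 360 = 273°
Right analog: (303 + 30) mod 360 = 333°
Analogous hues = 273° and 333°


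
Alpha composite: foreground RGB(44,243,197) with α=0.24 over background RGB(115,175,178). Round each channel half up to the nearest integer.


C = α×F + (1-α)×B, with 1-α = 0.76
R: 0.24×44 + 0.76×115 = 10.56 + 87.40 = 97.96 → 98
G: 0.24×243 + 0.76×175 = 58.32 + 133.00 = 191.32 → 191
B: 0.24×197 + 0.76×178 = 47.28 + 135.28 = 182.56 → 183
= RGB(98, 191, 183)


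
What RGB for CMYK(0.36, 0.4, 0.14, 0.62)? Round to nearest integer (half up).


R = 255 × (1-C) × (1-K) = 255 × 0.64 × 0.38 = 62.016 → 62
G = 255 × (1-M) × (1-K) = 255 × 0.60 × 0.38 = 58.14 → 58
B = 255 × (1-Y) × (1-K) = 255 × 0.86 × 0.38 = 83.334 → 83
= RGB(62, 58, 83)


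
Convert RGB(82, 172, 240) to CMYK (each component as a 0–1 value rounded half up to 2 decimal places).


R'=82/255≈0.3216, G'=172/255≈0.6745, B'=240/255≈0.9412
K = 1 - max(R',G',B') = 1 - 240/255 = 15/255 = 0.05882… → 0.06
(1-R'-K)/(1-K) simplifies to (max-R)/max with max = 240:
C = (240-82)/240 = 158/240 = 0.65833… → 0.66
M = (240-172)/240 = 68/240 = 0.28333… → 0.28
Y = (240-240)/240 = 0/240 = 0 → 0.00
= CMYK(0.66, 0.28, 0.00, 0.06)


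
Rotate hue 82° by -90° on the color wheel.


New hue = (H + rotation) mod 360
New hue = (82 -90) mod 360
= -8 mod 360
= 352°


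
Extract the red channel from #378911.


Color: #378911
R = 37 = 55
G = 89 = 137
B = 11 = 17
Red = 55


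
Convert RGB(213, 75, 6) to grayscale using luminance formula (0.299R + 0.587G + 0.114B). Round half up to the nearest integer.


Gray = 0.299×R + 0.587×G + 0.114×B
Gray = 0.299×213 + 0.587×75 + 0.114×6
Gray = 63.687 + 44.025 + 0.684
Gray = 108.396 → round half up → 108
Gray = 108


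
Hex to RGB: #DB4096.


DB → 219 (R)
40 → 64 (G)
96 → 150 (B)
= RGB(219, 64, 150)


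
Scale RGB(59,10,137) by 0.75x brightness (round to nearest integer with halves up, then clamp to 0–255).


Multiply each channel by 0.75, round half up, clamp to [0, 255]
R: 59×0.75 = 44.25 → round → 44
G: 10×0.75 = 7.5 → round → 8
B: 137×0.75 = 102.75 → round → 103
= RGB(44, 8, 103)


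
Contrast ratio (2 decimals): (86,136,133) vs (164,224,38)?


Linearize each sRGB channel c=v/255: c/12.92 if c ≤ 0.04045 else ((c+0.055)/1.055)^2.4
L = 0.2126×R_lin + 0.7152×G_lin + 0.0722×B_lin
Color 1 (86,136,133):
  R=86: 86/255≈0.3373 > 0.04045 → ((0.3373+0.055)/1.055)^2.4 ≈ 0.09306
  G=136: 136/255≈0.5333 > 0.04045 → ((0.5333+0.055)/1.055)^2.4 ≈ 0.24620
  B=133: 133/255≈0.5216 > 0.04045 → ((0.5216+0.055)/1.055)^2.4 ≈ 0.23455
  L1 = 0.2126×0.09306 + 0.7152×0.24620 + 0.0722×0.23455 ≈ 0.21280
Color 2 (164,224,38):
  R=164: 164/255≈0.6431 > 0.04045 → ((0.6431+0.055)/1.055)^2.4 ≈ 0.37124
  G=224: 224/255≈0.8784 > 0.04045 → ((0.8784+0.055)/1.055)^2.4 ≈ 0.74540
  B=38: 38/255≈0.1490 > 0.04045 → ((0.1490+0.055)/1.055)^2.4 ≈ 0.01938
  L2 = 0.2126×0.37124 + 0.7152×0.74540 + 0.0722×0.01938 ≈ 0.61344
Lighter = 0.61344, Darker = 0.21280
Ratio = (L_lighter + 0.05) / (L_darker + 0.05)
Ratio = (0.61344 + 0.05) / (0.21280 + 0.05) = 0.66344 / 0.26280 ≈ 2.5245
Ratio ≈ 2.52:1


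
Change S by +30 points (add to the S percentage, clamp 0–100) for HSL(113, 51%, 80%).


Original S = 51%
Adjustment = +30 percentage points
New S = 51 + (30) = 81
Clamp to [0, 100] → 81
= HSL(113°, 81%, 80%)


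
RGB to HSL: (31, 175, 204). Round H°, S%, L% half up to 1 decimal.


Normalize: R'=31/255≈0.1216, G'=175/255≈0.6863, B'=204/255≈0.8000
Max=204/255, Min=31/255, Δ=Max-Min=173/255
L = (Max+Min)/2 = (204+31)/510 = 235/510 = 0.46078… → L = 46.1%
L ≤ 0.5 → S = Δ/(Max+Min) = 173/(204+31) = 173/235 = 0.73617… → S = 73.6%
(the 1/255 factors cancel in S and H, so raw channel differences can be used)
Max is B' → H = 60 × ((R-G)/Δ + 4) = 60 × ((31-175)/173 + 4)
  -144/173 + 4 = -0.8323… + 4 = 3.1676…
  H = 60 × 3.1676… = 190.057…° → H = 190.1°
= HSL(190.1°, 73.6%, 46.1%)


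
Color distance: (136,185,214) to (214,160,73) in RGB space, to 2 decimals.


d = √[(R₁-R₂)² + (G₁-G₂)² + (B₁-B₂)²]
d = √[(136-214)² + (185-160)² + (214-73)²]
d = √[6084 + 625 + 19881]
d = √26590
d ≈ 163.06


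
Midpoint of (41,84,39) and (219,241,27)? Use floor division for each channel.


Midpoint: each channel = ⌊(C₁+C₂)/2⌋
R: ⌊(41+219)/2⌋ = 130
G: ⌊(84+241)/2⌋ = 162
B: ⌊(39+27)/2⌋ = 33
= RGB(130, 162, 33)


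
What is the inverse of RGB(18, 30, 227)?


Invert: (255-R, 255-G, 255-B)
R: 255-18 = 237
G: 255-30 = 225
B: 255-227 = 28
= RGB(237, 225, 28)


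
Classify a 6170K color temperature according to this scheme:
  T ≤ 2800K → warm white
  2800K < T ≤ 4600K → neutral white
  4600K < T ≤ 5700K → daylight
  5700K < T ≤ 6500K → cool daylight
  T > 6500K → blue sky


Temperature: 6170K
5700K < 6170K ≤ 6500K → cool daylight
Classification: cool daylight


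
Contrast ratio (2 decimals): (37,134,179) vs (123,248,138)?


Linearize each sRGB channel c=v/255: c/12.92 if c ≤ 0.04045 else ((c+0.055)/1.055)^2.4
L = 0.2126×R_lin + 0.7152×G_lin + 0.0722×B_lin
Color 1 (37,134,179):
  R=37: 37/255≈0.1451 > 0.04045 → ((0.1451+0.055)/1.055)^2.4 ≈ 0.01850
  G=134: 134/255≈0.5255 > 0.04045 → ((0.5255+0.055)/1.055)^2.4 ≈ 0.23840
  B=179: 179/255≈0.7020 > 0.04045 → ((0.7020+0.055)/1.055)^2.4 ≈ 0.45079
  L1 = 0.2126×0.01850 + 0.7152×0.23840 + 0.0722×0.45079 ≈ 0.20698
Color 2 (123,248,138):
  R=123: 123/255≈0.4824 > 0.04045 → ((0.4824+0.055)/1.055)^2.4 ≈ 0.19807
  G=248: 248/255≈0.9725 > 0.04045 → ((0.9725+0.055)/1.055)^2.4 ≈ 0.93869
  B=138: 138/255≈0.5412 > 0.04045 → ((0.5412+0.055)/1.055)^2.4 ≈ 0.25415
  L2 = 0.2126×0.19807 + 0.7152×0.93869 + 0.0722×0.25415 ≈ 0.73181
Lighter = 0.73181, Darker = 0.20698
Ratio = (L_lighter + 0.05) / (L_darker + 0.05)
Ratio = (0.73181 + 0.05) / (0.20698 + 0.05) = 0.78181 / 0.25698 ≈ 3.0423
Ratio ≈ 3.04:1


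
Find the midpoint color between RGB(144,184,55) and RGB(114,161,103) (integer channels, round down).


Midpoint: each channel = ⌊(C₁+C₂)/2⌋
R: ⌊(144+114)/2⌋ = 129
G: ⌊(184+161)/2⌋ = 172
B: ⌊(55+103)/2⌋ = 79
= RGB(129, 172, 79)


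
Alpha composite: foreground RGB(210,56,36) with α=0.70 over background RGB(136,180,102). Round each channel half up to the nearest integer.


C = α×F + (1-α)×B, with 1-α = 0.30
R: 0.70×210 + 0.30×136 = 147.00 + 40.80 = 187.80 → 188
G: 0.70×56 + 0.30×180 = 39.20 + 54.00 = 93.20 → 93
B: 0.70×36 + 0.30×102 = 25.20 + 30.60 = 55.80 → 56
= RGB(188, 93, 56)


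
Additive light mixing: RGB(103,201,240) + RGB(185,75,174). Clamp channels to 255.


Additive: each channel = min(255, C₁+C₂)
R: 103+185 = 288 → 255
G: 201+75 = 276 → 255
B: 240+174 = 414 → 255
= RGB(255, 255, 255)


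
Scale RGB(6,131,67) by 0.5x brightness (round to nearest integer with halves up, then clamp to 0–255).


Multiply each channel by 0.5, round half up, clamp to [0, 255]
R: 6×0.5 = 3
G: 131×0.5 = 65.5 → round → 66
B: 67×0.5 = 33.5 → round → 34
= RGB(3, 66, 34)


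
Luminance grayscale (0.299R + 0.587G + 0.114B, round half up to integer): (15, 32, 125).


Gray = 0.299×R + 0.587×G + 0.114×B
Gray = 0.299×15 + 0.587×32 + 0.114×125
Gray = 4.485 + 18.784 + 14.250
Gray = 37.519 → round half up → 38
Gray = 38


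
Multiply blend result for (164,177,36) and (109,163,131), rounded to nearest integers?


Multiply: C = A×B/255, rounded to nearest integer
R: 164×109/255 = 17876/255 ≈ 70.102 → 70
G: 177×163/255 = 28851/255 ≈ 113.141 → 113
B: 36×131/255 = 4716/255 ≈ 18.494 → 18
= RGB(70, 113, 18)


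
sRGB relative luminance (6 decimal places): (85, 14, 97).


Linearize each channel (sRGB transfer function): c = v/255; c_lin = c/12.92 if c ≤ 0.04045, else ((c+0.055)/1.055)^2.4
  R: 85/255 ≈ 0.333333 > 0.04045 → ((0.333333+0.055)/1.055)^2.4 ≈ 0.090842
  G: 14/255 ≈ 0.054902 > 0.04045 → ((0.054902+0.055)/1.055)^2.4 ≈ 0.004391
  B: 97/255 ≈ 0.380392 > 0.04045 → ((0.380392+0.055)/1.055)^2.4 ≈ 0.119538
R_lin = 0.090842, G_lin = 0.004391, B_lin = 0.119538
L = 0.2126×R + 0.7152×G + 0.0722×B
L = 0.2126×0.090842 + 0.7152×0.004391 + 0.0722×0.119538
L ≈ 0.031084


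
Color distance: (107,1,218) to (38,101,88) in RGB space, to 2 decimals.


d = √[(R₁-R₂)² + (G₁-G₂)² + (B₁-B₂)²]
d = √[(107-38)² + (1-101)² + (218-88)²]
d = √[4761 + 10000 + 16900]
d = √31661
d ≈ 177.94


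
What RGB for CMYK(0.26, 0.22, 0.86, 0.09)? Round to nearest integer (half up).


R = 255 × (1-C) × (1-K) = 255 × 0.74 × 0.91 = 171.717 → 172
G = 255 × (1-M) × (1-K) = 255 × 0.78 × 0.91 = 180.999 → 181
B = 255 × (1-Y) × (1-K) = 255 × 0.14 × 0.91 = 32.487 → 32
= RGB(172, 181, 32)


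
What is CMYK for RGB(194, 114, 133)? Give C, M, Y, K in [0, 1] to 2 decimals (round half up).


R'=194/255≈0.7608, G'=114/255≈0.4471, B'=133/255≈0.5216
K = 1 - max(R',G',B') = 1 - 194/255 = 61/255 = 0.23921… → 0.24
(1-R'-K)/(1-K) simplifies to (max-R)/max with max = 194:
C = (194-194)/194 = 0/194 = 0 → 0.00
M = (194-114)/194 = 80/194 = 0.41237… → 0.41
Y = (194-133)/194 = 61/194 = 0.31443… → 0.31
= CMYK(0.00, 0.41, 0.31, 0.24)


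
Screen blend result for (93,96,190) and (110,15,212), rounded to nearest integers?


Screen: C = 255 - (255-A)×(255-B)/255, rounded to nearest integer
R: 255 - (255-93)×(255-110)/255 = 255 - 23490/255 ≈ 255 - 92.118 = 162.882 → 163
G: 255 - (255-96)×(255-15)/255 = 255 - 38160/255 ≈ 255 - 149.647 = 105.353 → 105
B: 255 - (255-190)×(255-212)/255 = 255 - 2795/255 ≈ 255 - 10.961 = 244.039 → 244
= RGB(163, 105, 244)


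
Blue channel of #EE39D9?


Color: #EE39D9
R = EE = 238
G = 39 = 57
B = D9 = 217
Blue = 217


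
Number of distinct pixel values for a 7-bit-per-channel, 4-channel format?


Total bits = 7 bits/channel × 4 channels = 28 bits
Distinct pixel values = 2^28
= 268,435,456 pixel values


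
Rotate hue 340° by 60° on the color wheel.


New hue = (H + rotation) mod 360
New hue = (340 + 60) mod 360
= 400 mod 360
= 40°


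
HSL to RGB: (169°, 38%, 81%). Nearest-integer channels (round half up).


H=169°, S=0.38, L=0.81
C = (1-|2L-1|)×S = (1-|0.62|)×0.38 = 0.1444
H' = H/60 = 169/60 ≈ 2.8167; X = C×(1-|H' mod 2 - 1|) ≈ 0.1179
m = L - C/2 = 0.81 - 0.0722 = 0.7378
Sector ⌊H'⌋ = 2 → (R',G',B') = (0.0, 0.1444, ≈0.1179)
RGB = ((R'+m)×255, (G'+m)×255, (B'+m)×255) = (188.139, 224.961, 218.2103)
Round half up → RGB(188, 225, 218)


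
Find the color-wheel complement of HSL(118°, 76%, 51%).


Complement = opposite side of color wheel = hue + 180°
H' = (118 + 180) mod 360 = 298°
S and L unchanged.
= HSL(298°, 76%, 51%)


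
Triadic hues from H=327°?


Triadic: equally spaced at 120° intervals
H1 = 327°
H2 = (327 + 120) mod 360 = 87°
H3 = (327 + 240) mod 360 = 207°
Triadic = 327°, 87°, 207°


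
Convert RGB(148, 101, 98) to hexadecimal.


R = 148 → 94 (hex)
G = 101 → 65 (hex)
B = 98 → 62 (hex)
Hex = #946562


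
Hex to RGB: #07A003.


07 → 7 (R)
A0 → 160 (G)
03 → 3 (B)
= RGB(7, 160, 3)


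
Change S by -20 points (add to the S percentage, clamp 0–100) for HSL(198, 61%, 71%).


Original S = 61%
Adjustment = -20 percentage points
New S = 61 + (-20) = 41
Clamp to [0, 100] → 41
= HSL(198°, 41%, 71%)


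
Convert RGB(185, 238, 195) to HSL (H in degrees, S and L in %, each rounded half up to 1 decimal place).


Normalize: R'=185/255≈0.7255, G'=238/255≈0.9333, B'=195/255≈0.7647
Max=238/255, Min=185/255, Δ=Max-Min=53/255
L = (Max+Min)/2 = (238+185)/510 = 423/510 = 0.82941… → L = 82.9%
L > 0.5 → S = Δ/(2-Max-Min) = 53/(510-238-185) = 53/87 = 0.60919… → S = 60.9%
(the 1/255 factors cancel in S and H, so raw channel differences can be used)
Max is G' → H = 60 × ((B-R)/Δ + 2) = 60 × ((195-185)/53 + 2)
  10/53 + 2 = 0.1886… + 2 = 2.1886…
  H = 60 × 2.1886… = 131.320…° → H = 131.3°
= HSL(131.3°, 60.9%, 82.9%)


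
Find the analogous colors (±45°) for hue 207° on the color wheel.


Base hue: 207°
Left analog: (207 - 45) mod 360 = 162°
Right analog: (207 + 45) mod 360 = 252°
Analogous hues = 162° and 252°


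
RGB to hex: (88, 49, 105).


R = 88 → 58 (hex)
G = 49 → 31 (hex)
B = 105 → 69 (hex)
Hex = #583169


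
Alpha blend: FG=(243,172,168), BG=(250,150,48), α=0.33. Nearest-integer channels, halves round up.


C = α×F + (1-α)×B, with 1-α = 0.67
R: 0.33×243 + 0.67×250 = 80.19 + 167.50 = 247.69 → 248
G: 0.33×172 + 0.67×150 = 56.76 + 100.50 = 157.26 → 157
B: 0.33×168 + 0.67×48 = 55.44 + 32.16 = 87.60 → 88
= RGB(248, 157, 88)


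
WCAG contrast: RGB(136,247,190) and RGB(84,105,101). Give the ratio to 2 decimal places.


Linearize each sRGB channel c=v/255: c/12.92 if c ≤ 0.04045 else ((c+0.055)/1.055)^2.4
L = 0.2126×R_lin + 0.7152×G_lin + 0.0722×B_lin
Color 1 (136,247,190):
  R=136: 136/255≈0.5333 > 0.04045 → ((0.5333+0.055)/1.055)^2.4 ≈ 0.24620
  G=247: 247/255≈0.9686 > 0.04045 → ((0.9686+0.055)/1.055)^2.4 ≈ 0.93011
  B=190: 190/255≈0.7451 > 0.04045 → ((0.7451+0.055)/1.055)^2.4 ≈ 0.51492
  L1 = 0.2126×0.24620 + 0.7152×0.93011 + 0.0722×0.51492 ≈ 0.75473
Color 2 (84,105,101):
  R=84: 84/255≈0.3294 > 0.04045 → ((0.3294+0.055)/1.055)^2.4 ≈ 0.08866
  G=105: 105/255≈0.4118 > 0.04045 → ((0.4118+0.055)/1.055)^2.4 ≈ 0.14126
  B=101: 101/255≈0.3961 > 0.04045 → ((0.3961+0.055)/1.055)^2.4 ≈ 0.13014
  L2 = 0.2126×0.08866 + 0.7152×0.14126 + 0.0722×0.13014 ≈ 0.12928
Lighter = 0.75473, Darker = 0.12928
Ratio = (L_lighter + 0.05) / (L_darker + 0.05)
Ratio = (0.75473 + 0.05) / (0.12928 + 0.05) = 0.80473 / 0.17928 ≈ 4.4888
Ratio ≈ 4.49:1
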